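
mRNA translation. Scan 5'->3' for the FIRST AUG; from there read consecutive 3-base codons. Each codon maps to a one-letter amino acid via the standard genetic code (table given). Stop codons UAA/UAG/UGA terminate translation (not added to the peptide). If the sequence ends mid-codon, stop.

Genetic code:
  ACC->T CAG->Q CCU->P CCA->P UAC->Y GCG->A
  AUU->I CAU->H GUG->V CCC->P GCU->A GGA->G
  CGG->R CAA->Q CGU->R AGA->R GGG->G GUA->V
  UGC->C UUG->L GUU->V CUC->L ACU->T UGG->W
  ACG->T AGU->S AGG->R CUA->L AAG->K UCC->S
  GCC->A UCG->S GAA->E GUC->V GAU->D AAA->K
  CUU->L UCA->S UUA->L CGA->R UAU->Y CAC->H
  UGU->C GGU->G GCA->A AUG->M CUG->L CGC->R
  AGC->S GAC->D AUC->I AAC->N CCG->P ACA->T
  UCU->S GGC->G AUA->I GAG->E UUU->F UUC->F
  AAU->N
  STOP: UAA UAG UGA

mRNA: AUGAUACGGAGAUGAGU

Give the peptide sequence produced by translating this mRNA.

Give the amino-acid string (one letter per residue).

start AUG at pos 0
pos 0: AUG -> M; peptide=M
pos 3: AUA -> I; peptide=MI
pos 6: CGG -> R; peptide=MIR
pos 9: AGA -> R; peptide=MIRR
pos 12: UGA -> STOP

Answer: MIRR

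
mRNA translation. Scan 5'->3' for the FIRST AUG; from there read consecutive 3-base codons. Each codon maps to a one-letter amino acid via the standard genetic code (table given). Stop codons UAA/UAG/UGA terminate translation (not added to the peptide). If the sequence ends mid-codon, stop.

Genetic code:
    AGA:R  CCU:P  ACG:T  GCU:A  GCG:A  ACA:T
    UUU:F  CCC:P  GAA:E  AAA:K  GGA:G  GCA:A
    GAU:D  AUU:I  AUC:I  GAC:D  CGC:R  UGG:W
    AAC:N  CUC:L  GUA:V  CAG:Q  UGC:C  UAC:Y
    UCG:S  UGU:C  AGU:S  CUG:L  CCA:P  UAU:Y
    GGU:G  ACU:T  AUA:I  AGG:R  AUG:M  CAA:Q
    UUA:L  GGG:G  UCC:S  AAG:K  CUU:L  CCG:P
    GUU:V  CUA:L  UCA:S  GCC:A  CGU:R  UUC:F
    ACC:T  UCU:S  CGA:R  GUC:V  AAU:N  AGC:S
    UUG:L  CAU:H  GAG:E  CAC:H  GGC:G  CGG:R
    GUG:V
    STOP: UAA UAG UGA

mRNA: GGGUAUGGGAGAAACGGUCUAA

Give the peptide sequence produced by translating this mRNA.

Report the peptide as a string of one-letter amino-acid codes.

start AUG at pos 4
pos 4: AUG -> M; peptide=M
pos 7: GGA -> G; peptide=MG
pos 10: GAA -> E; peptide=MGE
pos 13: ACG -> T; peptide=MGET
pos 16: GUC -> V; peptide=MGETV
pos 19: UAA -> STOP

Answer: MGETV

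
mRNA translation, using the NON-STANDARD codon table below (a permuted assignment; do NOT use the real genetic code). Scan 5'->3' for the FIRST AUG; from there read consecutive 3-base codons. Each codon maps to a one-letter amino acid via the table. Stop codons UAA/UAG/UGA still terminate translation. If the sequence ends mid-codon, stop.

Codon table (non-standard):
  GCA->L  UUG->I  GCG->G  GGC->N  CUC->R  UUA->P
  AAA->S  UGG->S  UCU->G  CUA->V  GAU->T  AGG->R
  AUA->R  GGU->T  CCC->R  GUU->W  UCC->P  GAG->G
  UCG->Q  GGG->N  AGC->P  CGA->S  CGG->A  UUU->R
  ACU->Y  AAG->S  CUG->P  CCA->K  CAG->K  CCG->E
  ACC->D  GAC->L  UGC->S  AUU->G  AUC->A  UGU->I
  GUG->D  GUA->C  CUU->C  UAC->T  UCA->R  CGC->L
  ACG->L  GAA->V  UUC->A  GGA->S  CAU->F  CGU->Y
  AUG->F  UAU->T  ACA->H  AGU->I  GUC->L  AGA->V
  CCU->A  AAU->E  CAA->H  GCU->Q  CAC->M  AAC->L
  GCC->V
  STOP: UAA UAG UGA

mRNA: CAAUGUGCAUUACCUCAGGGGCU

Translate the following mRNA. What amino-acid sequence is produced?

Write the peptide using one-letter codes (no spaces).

Answer: FSGDRNQ

Derivation:
start AUG at pos 2
pos 2: AUG -> F; peptide=F
pos 5: UGC -> S; peptide=FS
pos 8: AUU -> G; peptide=FSG
pos 11: ACC -> D; peptide=FSGD
pos 14: UCA -> R; peptide=FSGDR
pos 17: GGG -> N; peptide=FSGDRN
pos 20: GCU -> Q; peptide=FSGDRNQ
pos 23: only 0 nt remain (<3), stop (end of mRNA)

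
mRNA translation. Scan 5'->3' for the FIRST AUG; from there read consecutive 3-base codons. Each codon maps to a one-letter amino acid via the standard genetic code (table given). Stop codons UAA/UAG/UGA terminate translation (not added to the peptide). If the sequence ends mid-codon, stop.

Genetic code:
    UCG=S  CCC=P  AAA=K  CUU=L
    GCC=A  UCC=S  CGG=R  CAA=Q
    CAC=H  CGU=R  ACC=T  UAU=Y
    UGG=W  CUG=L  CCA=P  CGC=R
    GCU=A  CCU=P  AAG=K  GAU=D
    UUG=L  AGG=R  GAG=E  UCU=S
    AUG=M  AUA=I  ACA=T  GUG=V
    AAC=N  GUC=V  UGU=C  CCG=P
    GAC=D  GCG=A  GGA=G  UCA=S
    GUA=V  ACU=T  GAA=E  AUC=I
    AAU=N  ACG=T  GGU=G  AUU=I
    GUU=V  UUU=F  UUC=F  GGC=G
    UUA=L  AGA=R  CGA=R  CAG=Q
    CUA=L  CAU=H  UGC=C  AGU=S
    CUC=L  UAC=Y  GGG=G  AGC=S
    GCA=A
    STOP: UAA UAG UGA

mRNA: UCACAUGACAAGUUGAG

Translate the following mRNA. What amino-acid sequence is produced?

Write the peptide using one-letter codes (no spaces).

Answer: MTS

Derivation:
start AUG at pos 4
pos 4: AUG -> M; peptide=M
pos 7: ACA -> T; peptide=MT
pos 10: AGU -> S; peptide=MTS
pos 13: UGA -> STOP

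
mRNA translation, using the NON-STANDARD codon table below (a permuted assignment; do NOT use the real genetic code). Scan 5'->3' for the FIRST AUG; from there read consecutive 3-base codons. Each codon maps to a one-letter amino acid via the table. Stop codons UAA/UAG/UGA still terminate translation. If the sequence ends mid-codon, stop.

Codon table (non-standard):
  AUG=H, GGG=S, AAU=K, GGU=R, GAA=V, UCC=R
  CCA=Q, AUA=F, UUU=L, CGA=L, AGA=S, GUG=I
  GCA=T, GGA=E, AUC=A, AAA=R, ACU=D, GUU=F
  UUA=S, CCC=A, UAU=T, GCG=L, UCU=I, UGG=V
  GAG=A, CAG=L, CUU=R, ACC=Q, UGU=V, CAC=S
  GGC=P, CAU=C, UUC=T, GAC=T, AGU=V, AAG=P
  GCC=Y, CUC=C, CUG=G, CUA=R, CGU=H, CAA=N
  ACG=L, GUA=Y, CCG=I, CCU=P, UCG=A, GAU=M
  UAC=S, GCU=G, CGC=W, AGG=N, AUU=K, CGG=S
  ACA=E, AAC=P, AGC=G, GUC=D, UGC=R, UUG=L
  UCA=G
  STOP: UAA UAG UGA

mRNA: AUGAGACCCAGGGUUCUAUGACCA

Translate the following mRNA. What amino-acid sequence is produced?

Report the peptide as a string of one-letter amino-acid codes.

start AUG at pos 0
pos 0: AUG -> H; peptide=H
pos 3: AGA -> S; peptide=HS
pos 6: CCC -> A; peptide=HSA
pos 9: AGG -> N; peptide=HSAN
pos 12: GUU -> F; peptide=HSANF
pos 15: CUA -> R; peptide=HSANFR
pos 18: UGA -> STOP

Answer: HSANFR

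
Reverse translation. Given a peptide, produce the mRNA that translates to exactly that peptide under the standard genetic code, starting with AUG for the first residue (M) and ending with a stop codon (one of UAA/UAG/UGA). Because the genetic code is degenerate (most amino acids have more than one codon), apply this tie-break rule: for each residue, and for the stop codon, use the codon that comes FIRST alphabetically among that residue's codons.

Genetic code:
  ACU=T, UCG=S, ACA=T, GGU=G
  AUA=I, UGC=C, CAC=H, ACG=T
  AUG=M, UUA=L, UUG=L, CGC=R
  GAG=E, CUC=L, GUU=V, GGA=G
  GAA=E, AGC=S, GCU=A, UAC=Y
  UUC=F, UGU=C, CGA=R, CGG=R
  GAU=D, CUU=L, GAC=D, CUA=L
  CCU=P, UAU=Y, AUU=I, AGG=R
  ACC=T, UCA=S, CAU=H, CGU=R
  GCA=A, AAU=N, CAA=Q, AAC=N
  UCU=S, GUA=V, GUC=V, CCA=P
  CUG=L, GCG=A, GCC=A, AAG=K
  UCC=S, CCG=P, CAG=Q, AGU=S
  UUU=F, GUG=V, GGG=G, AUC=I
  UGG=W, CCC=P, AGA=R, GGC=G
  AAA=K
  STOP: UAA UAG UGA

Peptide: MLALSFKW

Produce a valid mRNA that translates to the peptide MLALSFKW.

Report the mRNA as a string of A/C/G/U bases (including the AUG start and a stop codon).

residue 1: M -> AUG (start codon)
residue 2: L codons sorted = CUA,CUC,CUG,CUU,UUA,UUG -> pick first = CUA
residue 3: A codons sorted = GCA,GCC,GCG,GCU -> pick first = GCA
residue 4: L codons sorted = CUA,CUC,CUG,CUU,UUA,UUG -> pick first = CUA
residue 5: S codons sorted = AGC,AGU,UCA,UCC,UCG,UCU -> pick first = AGC
residue 6: F codons sorted = UUC,UUU -> pick first = UUC
residue 7: K codons sorted = AAA,AAG -> pick first = AAA
residue 8: W -> UGG (only codon)
terminator: stop codons sorted = UAA,UAG,UGA -> pick first = UAA

Answer: mRNA: AUGCUAGCACUAAGCUUCAAAUGGUAA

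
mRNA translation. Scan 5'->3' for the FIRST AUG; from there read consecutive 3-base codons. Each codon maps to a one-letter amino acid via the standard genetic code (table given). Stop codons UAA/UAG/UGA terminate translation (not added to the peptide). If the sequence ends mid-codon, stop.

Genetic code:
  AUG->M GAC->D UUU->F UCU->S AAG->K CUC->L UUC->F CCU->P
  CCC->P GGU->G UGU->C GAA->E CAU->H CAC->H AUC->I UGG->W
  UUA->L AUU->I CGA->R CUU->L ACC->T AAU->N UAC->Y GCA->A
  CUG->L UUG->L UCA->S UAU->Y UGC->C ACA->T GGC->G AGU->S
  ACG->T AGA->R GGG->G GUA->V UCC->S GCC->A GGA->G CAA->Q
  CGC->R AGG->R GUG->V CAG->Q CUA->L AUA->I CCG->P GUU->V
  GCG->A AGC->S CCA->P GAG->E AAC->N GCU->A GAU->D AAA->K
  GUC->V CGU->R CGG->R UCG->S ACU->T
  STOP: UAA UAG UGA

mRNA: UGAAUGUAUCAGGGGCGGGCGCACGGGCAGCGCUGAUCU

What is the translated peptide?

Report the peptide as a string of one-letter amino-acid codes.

start AUG at pos 3
pos 3: AUG -> M; peptide=M
pos 6: UAU -> Y; peptide=MY
pos 9: CAG -> Q; peptide=MYQ
pos 12: GGG -> G; peptide=MYQG
pos 15: CGG -> R; peptide=MYQGR
pos 18: GCG -> A; peptide=MYQGRA
pos 21: CAC -> H; peptide=MYQGRAH
pos 24: GGG -> G; peptide=MYQGRAHG
pos 27: CAG -> Q; peptide=MYQGRAHGQ
pos 30: CGC -> R; peptide=MYQGRAHGQR
pos 33: UGA -> STOP

Answer: MYQGRAHGQR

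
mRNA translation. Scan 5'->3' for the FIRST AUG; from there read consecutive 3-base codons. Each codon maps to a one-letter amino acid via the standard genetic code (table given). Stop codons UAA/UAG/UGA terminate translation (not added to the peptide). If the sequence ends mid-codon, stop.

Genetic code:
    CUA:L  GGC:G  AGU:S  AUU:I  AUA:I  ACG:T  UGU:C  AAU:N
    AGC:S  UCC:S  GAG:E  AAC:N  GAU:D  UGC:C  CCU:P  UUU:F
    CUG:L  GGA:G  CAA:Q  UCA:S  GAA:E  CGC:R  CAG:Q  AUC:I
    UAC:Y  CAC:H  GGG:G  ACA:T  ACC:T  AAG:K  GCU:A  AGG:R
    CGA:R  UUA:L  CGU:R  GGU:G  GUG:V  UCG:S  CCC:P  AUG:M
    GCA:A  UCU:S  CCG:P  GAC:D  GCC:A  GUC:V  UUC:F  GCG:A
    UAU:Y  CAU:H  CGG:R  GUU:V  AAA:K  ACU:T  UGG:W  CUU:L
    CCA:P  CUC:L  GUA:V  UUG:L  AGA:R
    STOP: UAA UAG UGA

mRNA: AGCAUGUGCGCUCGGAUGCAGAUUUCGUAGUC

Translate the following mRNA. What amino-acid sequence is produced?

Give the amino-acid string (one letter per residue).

Answer: MCARMQIS

Derivation:
start AUG at pos 3
pos 3: AUG -> M; peptide=M
pos 6: UGC -> C; peptide=MC
pos 9: GCU -> A; peptide=MCA
pos 12: CGG -> R; peptide=MCAR
pos 15: AUG -> M; peptide=MCARM
pos 18: CAG -> Q; peptide=MCARMQ
pos 21: AUU -> I; peptide=MCARMQI
pos 24: UCG -> S; peptide=MCARMQIS
pos 27: UAG -> STOP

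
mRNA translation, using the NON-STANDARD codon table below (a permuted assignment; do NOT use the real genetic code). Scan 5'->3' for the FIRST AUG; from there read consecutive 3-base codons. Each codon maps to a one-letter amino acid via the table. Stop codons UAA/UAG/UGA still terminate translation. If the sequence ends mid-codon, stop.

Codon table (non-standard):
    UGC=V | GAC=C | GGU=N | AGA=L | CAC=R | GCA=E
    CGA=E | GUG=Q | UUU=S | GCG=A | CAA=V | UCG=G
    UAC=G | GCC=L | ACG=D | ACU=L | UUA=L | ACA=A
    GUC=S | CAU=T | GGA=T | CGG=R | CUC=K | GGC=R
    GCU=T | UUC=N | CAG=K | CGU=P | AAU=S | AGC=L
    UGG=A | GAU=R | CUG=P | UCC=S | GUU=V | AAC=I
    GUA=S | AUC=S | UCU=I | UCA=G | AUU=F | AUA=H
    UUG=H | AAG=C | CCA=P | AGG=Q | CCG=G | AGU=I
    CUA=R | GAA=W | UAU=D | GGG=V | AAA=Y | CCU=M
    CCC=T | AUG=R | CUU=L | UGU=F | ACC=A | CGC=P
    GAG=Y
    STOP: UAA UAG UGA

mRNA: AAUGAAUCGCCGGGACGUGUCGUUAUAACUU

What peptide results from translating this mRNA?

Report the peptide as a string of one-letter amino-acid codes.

start AUG at pos 1
pos 1: AUG -> R; peptide=R
pos 4: AAU -> S; peptide=RS
pos 7: CGC -> P; peptide=RSP
pos 10: CGG -> R; peptide=RSPR
pos 13: GAC -> C; peptide=RSPRC
pos 16: GUG -> Q; peptide=RSPRCQ
pos 19: UCG -> G; peptide=RSPRCQG
pos 22: UUA -> L; peptide=RSPRCQGL
pos 25: UAA -> STOP

Answer: RSPRCQGL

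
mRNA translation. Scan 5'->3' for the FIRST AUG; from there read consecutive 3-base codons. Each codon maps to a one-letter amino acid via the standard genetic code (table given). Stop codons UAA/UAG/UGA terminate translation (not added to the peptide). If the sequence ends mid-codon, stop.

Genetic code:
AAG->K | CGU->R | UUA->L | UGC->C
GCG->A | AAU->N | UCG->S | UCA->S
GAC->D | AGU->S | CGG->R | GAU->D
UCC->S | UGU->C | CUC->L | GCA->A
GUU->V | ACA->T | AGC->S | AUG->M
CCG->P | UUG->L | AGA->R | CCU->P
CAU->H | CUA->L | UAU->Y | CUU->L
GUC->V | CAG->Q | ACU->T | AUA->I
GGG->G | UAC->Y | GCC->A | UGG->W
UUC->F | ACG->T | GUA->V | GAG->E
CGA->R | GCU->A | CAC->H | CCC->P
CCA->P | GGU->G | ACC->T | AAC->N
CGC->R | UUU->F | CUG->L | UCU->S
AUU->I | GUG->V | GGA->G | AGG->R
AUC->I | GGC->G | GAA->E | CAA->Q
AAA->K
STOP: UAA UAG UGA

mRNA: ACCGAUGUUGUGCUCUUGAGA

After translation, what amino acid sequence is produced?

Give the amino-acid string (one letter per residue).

Answer: MLCS

Derivation:
start AUG at pos 4
pos 4: AUG -> M; peptide=M
pos 7: UUG -> L; peptide=ML
pos 10: UGC -> C; peptide=MLC
pos 13: UCU -> S; peptide=MLCS
pos 16: UGA -> STOP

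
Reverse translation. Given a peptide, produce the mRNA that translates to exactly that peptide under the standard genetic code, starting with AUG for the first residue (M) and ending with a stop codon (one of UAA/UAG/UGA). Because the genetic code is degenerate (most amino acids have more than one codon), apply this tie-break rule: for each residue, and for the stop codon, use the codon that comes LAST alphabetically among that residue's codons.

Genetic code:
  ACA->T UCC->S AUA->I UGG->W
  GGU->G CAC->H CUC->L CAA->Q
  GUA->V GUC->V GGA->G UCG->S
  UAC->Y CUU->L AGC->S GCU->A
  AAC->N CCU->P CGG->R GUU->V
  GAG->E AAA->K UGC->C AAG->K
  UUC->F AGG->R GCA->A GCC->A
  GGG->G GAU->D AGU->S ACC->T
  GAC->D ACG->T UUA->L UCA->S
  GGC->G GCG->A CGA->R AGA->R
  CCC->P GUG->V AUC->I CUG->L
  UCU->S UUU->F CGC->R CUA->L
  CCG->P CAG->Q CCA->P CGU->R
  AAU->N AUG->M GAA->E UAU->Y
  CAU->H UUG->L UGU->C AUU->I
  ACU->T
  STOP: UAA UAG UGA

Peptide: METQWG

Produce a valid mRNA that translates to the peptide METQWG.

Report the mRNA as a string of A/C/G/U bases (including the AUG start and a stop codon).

Answer: mRNA: AUGGAGACUCAGUGGGGUUGA

Derivation:
residue 1: M -> AUG (start codon)
residue 2: E codons sorted = GAA,GAG -> pick last = GAG
residue 3: T codons sorted = ACA,ACC,ACG,ACU -> pick last = ACU
residue 4: Q codons sorted = CAA,CAG -> pick last = CAG
residue 5: W -> UGG (only codon)
residue 6: G codons sorted = GGA,GGC,GGG,GGU -> pick last = GGU
terminator: stop codons sorted = UAA,UAG,UGA -> pick last = UGA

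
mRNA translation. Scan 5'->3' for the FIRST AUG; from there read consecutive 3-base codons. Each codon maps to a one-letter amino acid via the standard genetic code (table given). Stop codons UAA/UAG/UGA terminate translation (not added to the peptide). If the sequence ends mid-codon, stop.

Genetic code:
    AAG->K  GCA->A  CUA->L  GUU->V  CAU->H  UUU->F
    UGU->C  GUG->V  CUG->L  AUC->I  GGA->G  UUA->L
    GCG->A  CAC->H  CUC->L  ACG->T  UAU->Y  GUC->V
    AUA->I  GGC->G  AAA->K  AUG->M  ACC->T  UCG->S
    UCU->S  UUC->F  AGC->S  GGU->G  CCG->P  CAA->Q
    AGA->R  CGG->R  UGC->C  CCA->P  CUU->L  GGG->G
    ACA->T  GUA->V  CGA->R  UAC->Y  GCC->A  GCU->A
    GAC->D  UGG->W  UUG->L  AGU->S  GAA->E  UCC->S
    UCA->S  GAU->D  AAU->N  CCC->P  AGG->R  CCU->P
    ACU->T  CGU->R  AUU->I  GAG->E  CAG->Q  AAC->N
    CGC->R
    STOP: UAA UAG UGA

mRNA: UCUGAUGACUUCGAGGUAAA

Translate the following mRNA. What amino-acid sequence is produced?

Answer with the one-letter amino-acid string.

start AUG at pos 4
pos 4: AUG -> M; peptide=M
pos 7: ACU -> T; peptide=MT
pos 10: UCG -> S; peptide=MTS
pos 13: AGG -> R; peptide=MTSR
pos 16: UAA -> STOP

Answer: MTSR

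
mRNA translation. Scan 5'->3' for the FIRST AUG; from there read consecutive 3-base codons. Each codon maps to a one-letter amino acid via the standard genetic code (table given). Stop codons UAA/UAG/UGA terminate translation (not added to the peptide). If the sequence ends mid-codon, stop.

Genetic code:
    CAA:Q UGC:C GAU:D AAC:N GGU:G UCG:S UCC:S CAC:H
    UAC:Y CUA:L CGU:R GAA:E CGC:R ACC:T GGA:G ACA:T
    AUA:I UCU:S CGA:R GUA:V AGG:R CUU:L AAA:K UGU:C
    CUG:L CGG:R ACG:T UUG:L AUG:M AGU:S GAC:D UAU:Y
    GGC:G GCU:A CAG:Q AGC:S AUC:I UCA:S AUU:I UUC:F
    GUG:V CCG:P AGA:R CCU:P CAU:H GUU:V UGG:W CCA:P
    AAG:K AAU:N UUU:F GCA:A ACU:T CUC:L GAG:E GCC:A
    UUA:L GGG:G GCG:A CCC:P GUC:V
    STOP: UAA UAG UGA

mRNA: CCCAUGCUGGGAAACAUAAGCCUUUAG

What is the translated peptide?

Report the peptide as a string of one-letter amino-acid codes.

Answer: MLGNISL

Derivation:
start AUG at pos 3
pos 3: AUG -> M; peptide=M
pos 6: CUG -> L; peptide=ML
pos 9: GGA -> G; peptide=MLG
pos 12: AAC -> N; peptide=MLGN
pos 15: AUA -> I; peptide=MLGNI
pos 18: AGC -> S; peptide=MLGNIS
pos 21: CUU -> L; peptide=MLGNISL
pos 24: UAG -> STOP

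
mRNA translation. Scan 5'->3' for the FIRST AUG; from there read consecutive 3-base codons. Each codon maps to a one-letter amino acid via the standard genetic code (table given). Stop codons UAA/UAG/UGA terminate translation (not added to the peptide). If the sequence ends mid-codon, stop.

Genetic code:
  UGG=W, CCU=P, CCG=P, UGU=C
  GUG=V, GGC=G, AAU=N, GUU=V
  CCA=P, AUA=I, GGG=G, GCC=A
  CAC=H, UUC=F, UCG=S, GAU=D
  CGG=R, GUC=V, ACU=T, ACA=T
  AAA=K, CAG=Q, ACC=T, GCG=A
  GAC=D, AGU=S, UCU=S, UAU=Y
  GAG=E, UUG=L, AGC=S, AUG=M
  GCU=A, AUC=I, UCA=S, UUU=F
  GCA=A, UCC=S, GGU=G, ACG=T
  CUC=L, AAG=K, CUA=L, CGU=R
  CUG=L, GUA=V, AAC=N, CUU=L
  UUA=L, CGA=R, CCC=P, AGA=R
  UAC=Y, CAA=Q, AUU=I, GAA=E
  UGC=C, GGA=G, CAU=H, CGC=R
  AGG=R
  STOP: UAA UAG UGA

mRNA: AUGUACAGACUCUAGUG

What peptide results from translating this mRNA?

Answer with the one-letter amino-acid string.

Answer: MYRL

Derivation:
start AUG at pos 0
pos 0: AUG -> M; peptide=M
pos 3: UAC -> Y; peptide=MY
pos 6: AGA -> R; peptide=MYR
pos 9: CUC -> L; peptide=MYRL
pos 12: UAG -> STOP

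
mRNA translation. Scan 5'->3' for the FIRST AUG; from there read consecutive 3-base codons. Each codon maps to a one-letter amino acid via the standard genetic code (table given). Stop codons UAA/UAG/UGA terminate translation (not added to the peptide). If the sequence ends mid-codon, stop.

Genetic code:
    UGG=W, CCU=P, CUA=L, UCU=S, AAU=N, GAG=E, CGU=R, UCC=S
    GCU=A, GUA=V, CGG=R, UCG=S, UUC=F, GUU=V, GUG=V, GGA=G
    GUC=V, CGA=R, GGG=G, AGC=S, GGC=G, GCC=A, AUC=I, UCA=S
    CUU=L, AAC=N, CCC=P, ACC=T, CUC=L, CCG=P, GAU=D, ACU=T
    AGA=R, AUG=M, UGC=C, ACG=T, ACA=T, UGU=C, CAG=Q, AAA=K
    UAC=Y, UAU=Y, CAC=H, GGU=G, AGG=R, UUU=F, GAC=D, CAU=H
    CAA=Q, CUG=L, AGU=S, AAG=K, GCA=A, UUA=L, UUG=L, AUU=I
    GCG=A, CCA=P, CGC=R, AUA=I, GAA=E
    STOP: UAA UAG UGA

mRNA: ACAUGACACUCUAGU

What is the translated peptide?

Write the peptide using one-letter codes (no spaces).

Answer: MTL

Derivation:
start AUG at pos 2
pos 2: AUG -> M; peptide=M
pos 5: ACA -> T; peptide=MT
pos 8: CUC -> L; peptide=MTL
pos 11: UAG -> STOP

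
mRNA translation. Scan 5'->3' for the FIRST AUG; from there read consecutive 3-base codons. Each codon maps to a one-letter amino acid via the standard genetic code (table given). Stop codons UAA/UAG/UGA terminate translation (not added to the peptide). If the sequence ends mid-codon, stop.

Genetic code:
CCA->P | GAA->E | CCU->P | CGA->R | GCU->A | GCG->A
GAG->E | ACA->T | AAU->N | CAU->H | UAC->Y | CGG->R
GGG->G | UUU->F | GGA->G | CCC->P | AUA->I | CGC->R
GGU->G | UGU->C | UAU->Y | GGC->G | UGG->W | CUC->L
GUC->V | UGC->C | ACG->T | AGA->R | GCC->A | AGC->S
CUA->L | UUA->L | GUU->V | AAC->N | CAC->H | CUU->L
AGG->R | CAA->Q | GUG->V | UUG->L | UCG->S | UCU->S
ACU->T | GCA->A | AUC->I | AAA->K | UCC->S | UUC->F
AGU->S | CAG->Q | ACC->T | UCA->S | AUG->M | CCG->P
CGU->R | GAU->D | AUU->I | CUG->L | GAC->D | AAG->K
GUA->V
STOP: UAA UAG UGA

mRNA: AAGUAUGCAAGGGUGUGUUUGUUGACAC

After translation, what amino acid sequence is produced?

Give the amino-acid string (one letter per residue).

start AUG at pos 4
pos 4: AUG -> M; peptide=M
pos 7: CAA -> Q; peptide=MQ
pos 10: GGG -> G; peptide=MQG
pos 13: UGU -> C; peptide=MQGC
pos 16: GUU -> V; peptide=MQGCV
pos 19: UGU -> C; peptide=MQGCVC
pos 22: UGA -> STOP

Answer: MQGCVC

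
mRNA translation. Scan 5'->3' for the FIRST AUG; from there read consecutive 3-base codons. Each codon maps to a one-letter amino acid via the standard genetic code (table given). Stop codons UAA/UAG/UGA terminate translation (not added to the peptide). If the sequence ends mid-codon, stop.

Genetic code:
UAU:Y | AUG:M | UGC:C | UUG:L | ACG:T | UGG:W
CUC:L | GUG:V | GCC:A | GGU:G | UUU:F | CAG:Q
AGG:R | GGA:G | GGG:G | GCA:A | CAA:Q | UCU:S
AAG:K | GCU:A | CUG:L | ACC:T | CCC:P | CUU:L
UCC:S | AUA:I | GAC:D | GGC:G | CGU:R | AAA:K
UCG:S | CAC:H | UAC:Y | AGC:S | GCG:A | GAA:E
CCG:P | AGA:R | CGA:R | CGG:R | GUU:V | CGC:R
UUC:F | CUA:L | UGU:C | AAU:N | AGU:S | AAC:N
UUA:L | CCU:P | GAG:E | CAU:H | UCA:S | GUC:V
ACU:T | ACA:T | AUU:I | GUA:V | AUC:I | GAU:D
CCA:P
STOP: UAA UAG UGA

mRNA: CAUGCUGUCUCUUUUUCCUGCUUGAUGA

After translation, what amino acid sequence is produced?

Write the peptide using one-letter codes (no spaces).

start AUG at pos 1
pos 1: AUG -> M; peptide=M
pos 4: CUG -> L; peptide=ML
pos 7: UCU -> S; peptide=MLS
pos 10: CUU -> L; peptide=MLSL
pos 13: UUU -> F; peptide=MLSLF
pos 16: CCU -> P; peptide=MLSLFP
pos 19: GCU -> A; peptide=MLSLFPA
pos 22: UGA -> STOP

Answer: MLSLFPA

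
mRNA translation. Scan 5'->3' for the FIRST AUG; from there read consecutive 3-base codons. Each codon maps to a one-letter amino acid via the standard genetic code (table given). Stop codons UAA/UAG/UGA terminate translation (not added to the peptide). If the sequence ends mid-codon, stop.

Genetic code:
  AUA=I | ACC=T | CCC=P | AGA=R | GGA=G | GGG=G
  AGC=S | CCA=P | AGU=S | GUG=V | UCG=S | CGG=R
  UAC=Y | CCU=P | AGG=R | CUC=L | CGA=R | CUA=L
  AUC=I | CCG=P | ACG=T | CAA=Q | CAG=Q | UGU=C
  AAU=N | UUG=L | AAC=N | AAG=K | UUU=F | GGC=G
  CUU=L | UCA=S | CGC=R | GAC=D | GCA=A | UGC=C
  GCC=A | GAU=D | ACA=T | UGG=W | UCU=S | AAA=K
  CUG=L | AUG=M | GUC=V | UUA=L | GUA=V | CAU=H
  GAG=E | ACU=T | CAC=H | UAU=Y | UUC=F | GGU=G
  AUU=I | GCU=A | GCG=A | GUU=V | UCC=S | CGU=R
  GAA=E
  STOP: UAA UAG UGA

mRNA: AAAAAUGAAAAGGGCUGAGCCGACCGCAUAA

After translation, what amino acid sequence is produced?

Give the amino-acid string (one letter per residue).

start AUG at pos 4
pos 4: AUG -> M; peptide=M
pos 7: AAA -> K; peptide=MK
pos 10: AGG -> R; peptide=MKR
pos 13: GCU -> A; peptide=MKRA
pos 16: GAG -> E; peptide=MKRAE
pos 19: CCG -> P; peptide=MKRAEP
pos 22: ACC -> T; peptide=MKRAEPT
pos 25: GCA -> A; peptide=MKRAEPTA
pos 28: UAA -> STOP

Answer: MKRAEPTA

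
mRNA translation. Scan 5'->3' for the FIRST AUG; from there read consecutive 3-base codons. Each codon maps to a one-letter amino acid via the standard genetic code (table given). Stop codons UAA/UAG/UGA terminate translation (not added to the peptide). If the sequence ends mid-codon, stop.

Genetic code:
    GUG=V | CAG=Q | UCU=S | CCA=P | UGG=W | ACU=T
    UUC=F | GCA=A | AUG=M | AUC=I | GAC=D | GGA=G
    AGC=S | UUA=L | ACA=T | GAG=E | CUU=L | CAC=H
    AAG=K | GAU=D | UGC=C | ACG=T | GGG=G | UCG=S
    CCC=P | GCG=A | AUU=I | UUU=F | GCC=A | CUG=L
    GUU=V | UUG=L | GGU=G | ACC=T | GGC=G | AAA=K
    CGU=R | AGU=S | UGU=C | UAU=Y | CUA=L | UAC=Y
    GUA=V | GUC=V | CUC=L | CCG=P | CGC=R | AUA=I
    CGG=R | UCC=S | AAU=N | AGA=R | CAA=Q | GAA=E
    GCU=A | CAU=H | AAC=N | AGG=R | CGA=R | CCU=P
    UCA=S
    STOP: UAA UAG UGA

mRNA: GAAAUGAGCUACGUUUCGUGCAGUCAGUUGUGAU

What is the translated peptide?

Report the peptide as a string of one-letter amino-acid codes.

Answer: MSYVSCSQL

Derivation:
start AUG at pos 3
pos 3: AUG -> M; peptide=M
pos 6: AGC -> S; peptide=MS
pos 9: UAC -> Y; peptide=MSY
pos 12: GUU -> V; peptide=MSYV
pos 15: UCG -> S; peptide=MSYVS
pos 18: UGC -> C; peptide=MSYVSC
pos 21: AGU -> S; peptide=MSYVSCS
pos 24: CAG -> Q; peptide=MSYVSCSQ
pos 27: UUG -> L; peptide=MSYVSCSQL
pos 30: UGA -> STOP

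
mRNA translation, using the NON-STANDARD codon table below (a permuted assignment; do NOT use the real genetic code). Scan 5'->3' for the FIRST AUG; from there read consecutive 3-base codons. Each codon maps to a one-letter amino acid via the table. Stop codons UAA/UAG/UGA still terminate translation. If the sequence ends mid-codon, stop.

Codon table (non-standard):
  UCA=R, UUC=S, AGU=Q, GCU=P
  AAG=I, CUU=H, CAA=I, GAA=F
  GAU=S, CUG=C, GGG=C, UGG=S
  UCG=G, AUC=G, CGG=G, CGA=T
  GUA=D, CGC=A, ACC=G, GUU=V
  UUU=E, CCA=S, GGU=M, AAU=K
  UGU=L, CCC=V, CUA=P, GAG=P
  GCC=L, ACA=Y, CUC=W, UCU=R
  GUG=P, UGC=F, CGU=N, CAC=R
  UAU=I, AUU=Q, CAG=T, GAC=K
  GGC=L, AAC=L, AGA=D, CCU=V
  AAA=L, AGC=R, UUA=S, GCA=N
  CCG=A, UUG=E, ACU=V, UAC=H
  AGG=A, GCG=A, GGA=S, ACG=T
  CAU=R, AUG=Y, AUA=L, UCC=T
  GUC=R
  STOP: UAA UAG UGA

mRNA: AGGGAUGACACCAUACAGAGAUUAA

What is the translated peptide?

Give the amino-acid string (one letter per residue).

Answer: YYSHDS

Derivation:
start AUG at pos 4
pos 4: AUG -> Y; peptide=Y
pos 7: ACA -> Y; peptide=YY
pos 10: CCA -> S; peptide=YYS
pos 13: UAC -> H; peptide=YYSH
pos 16: AGA -> D; peptide=YYSHD
pos 19: GAU -> S; peptide=YYSHDS
pos 22: UAA -> STOP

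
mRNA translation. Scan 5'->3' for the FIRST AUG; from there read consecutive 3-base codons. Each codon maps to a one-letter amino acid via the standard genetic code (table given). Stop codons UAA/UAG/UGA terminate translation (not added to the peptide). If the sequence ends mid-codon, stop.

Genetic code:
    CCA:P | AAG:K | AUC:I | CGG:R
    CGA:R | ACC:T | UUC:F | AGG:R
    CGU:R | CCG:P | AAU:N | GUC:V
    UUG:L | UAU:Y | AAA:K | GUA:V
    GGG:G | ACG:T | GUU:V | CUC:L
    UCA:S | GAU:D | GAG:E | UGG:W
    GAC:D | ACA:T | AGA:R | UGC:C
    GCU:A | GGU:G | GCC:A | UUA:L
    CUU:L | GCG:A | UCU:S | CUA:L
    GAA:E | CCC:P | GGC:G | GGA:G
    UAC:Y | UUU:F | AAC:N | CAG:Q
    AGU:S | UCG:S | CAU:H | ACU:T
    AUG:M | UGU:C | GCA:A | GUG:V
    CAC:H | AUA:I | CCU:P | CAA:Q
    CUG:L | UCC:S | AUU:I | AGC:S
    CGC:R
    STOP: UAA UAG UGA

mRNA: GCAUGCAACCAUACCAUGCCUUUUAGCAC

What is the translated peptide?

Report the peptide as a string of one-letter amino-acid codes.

start AUG at pos 2
pos 2: AUG -> M; peptide=M
pos 5: CAA -> Q; peptide=MQ
pos 8: CCA -> P; peptide=MQP
pos 11: UAC -> Y; peptide=MQPY
pos 14: CAU -> H; peptide=MQPYH
pos 17: GCC -> A; peptide=MQPYHA
pos 20: UUU -> F; peptide=MQPYHAF
pos 23: UAG -> STOP

Answer: MQPYHAF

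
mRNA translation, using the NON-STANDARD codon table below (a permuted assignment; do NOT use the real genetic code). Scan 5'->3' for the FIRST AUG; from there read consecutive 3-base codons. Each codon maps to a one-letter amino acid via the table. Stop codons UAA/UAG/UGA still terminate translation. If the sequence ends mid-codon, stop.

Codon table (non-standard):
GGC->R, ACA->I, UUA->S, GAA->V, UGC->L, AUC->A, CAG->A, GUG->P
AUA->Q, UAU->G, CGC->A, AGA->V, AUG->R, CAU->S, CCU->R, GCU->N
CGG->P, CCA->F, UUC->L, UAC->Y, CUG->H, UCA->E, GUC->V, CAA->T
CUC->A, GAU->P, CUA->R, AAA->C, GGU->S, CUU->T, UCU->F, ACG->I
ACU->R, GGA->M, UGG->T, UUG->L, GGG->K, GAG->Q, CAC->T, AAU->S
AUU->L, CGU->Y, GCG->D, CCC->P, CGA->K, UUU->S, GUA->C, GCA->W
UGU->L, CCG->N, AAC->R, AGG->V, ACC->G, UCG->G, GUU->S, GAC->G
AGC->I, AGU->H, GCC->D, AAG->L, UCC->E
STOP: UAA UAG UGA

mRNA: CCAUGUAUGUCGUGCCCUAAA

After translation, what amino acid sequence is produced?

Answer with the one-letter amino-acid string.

start AUG at pos 2
pos 2: AUG -> R; peptide=R
pos 5: UAU -> G; peptide=RG
pos 8: GUC -> V; peptide=RGV
pos 11: GUG -> P; peptide=RGVP
pos 14: CCC -> P; peptide=RGVPP
pos 17: UAA -> STOP

Answer: RGVPP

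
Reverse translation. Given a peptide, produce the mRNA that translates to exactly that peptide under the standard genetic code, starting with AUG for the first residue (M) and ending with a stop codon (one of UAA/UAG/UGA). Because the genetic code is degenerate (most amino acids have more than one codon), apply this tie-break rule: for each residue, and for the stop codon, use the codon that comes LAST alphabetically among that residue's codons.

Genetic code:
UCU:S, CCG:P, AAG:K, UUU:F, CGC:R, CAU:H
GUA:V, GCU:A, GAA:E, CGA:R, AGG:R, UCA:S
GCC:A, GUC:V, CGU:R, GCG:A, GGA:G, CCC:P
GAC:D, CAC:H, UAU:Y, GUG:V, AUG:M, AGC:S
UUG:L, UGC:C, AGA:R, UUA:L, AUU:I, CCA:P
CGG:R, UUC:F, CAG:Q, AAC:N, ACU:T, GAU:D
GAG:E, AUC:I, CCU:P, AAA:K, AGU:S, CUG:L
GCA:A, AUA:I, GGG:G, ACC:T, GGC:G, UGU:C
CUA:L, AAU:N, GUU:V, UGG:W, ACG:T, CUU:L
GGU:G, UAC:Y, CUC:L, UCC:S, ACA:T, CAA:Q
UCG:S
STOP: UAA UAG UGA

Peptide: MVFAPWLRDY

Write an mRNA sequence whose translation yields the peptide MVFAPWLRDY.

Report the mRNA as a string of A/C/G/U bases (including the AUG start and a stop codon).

residue 1: M -> AUG (start codon)
residue 2: V codons sorted = GUA,GUC,GUG,GUU -> pick last = GUU
residue 3: F codons sorted = UUC,UUU -> pick last = UUU
residue 4: A codons sorted = GCA,GCC,GCG,GCU -> pick last = GCU
residue 5: P codons sorted = CCA,CCC,CCG,CCU -> pick last = CCU
residue 6: W -> UGG (only codon)
residue 7: L codons sorted = CUA,CUC,CUG,CUU,UUA,UUG -> pick last = UUG
residue 8: R codons sorted = AGA,AGG,CGA,CGC,CGG,CGU -> pick last = CGU
residue 9: D codons sorted = GAC,GAU -> pick last = GAU
residue 10: Y codons sorted = UAC,UAU -> pick last = UAU
terminator: stop codons sorted = UAA,UAG,UGA -> pick last = UGA

Answer: mRNA: AUGGUUUUUGCUCCUUGGUUGCGUGAUUAUUGA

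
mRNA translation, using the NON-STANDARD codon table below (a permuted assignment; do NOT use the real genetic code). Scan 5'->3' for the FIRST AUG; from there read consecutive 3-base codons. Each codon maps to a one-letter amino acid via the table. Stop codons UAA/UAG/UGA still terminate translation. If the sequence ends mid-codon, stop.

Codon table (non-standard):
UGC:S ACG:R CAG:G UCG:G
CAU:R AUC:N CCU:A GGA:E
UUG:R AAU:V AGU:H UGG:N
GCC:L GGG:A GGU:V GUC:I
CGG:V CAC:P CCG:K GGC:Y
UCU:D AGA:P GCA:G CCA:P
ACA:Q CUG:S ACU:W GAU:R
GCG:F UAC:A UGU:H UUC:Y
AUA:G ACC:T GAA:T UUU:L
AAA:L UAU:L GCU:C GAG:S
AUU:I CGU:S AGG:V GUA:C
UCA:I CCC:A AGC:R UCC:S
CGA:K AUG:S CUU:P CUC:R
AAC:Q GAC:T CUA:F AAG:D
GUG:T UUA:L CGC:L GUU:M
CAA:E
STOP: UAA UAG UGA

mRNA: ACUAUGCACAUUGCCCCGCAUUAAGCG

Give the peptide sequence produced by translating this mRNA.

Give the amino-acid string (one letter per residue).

start AUG at pos 3
pos 3: AUG -> S; peptide=S
pos 6: CAC -> P; peptide=SP
pos 9: AUU -> I; peptide=SPI
pos 12: GCC -> L; peptide=SPIL
pos 15: CCG -> K; peptide=SPILK
pos 18: CAU -> R; peptide=SPILKR
pos 21: UAA -> STOP

Answer: SPILKR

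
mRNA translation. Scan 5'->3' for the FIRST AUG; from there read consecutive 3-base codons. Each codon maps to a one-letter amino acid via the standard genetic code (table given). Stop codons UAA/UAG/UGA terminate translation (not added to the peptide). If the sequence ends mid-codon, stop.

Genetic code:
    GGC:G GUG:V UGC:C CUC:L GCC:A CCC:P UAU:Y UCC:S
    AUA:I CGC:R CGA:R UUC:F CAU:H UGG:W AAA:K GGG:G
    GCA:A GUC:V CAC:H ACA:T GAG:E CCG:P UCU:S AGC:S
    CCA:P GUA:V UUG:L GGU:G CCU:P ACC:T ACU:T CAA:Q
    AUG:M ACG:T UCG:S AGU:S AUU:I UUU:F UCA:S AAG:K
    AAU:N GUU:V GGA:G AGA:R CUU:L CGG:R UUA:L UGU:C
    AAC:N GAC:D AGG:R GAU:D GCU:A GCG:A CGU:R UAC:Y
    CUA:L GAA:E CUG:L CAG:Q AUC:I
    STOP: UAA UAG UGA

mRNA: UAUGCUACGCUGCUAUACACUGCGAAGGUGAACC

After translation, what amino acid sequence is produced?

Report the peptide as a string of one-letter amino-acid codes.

start AUG at pos 1
pos 1: AUG -> M; peptide=M
pos 4: CUA -> L; peptide=ML
pos 7: CGC -> R; peptide=MLR
pos 10: UGC -> C; peptide=MLRC
pos 13: UAU -> Y; peptide=MLRCY
pos 16: ACA -> T; peptide=MLRCYT
pos 19: CUG -> L; peptide=MLRCYTL
pos 22: CGA -> R; peptide=MLRCYTLR
pos 25: AGG -> R; peptide=MLRCYTLRR
pos 28: UGA -> STOP

Answer: MLRCYTLRR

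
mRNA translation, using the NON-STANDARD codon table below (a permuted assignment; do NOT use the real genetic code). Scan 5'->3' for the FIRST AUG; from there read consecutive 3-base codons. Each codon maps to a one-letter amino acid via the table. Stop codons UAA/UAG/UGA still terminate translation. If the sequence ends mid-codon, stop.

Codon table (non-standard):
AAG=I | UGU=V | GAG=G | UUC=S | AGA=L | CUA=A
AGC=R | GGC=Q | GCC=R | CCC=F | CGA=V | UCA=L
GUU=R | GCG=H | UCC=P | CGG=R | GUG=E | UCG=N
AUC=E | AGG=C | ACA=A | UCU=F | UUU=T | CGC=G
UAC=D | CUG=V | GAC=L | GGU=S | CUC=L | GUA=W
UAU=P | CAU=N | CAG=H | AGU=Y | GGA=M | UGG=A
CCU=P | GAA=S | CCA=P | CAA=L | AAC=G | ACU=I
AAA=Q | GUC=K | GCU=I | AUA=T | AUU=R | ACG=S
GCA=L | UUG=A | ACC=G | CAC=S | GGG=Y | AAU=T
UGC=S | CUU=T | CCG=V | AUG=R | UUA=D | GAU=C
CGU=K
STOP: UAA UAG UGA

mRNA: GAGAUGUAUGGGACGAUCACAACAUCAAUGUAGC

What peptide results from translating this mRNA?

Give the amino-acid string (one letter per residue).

Answer: RPYSEAALR

Derivation:
start AUG at pos 3
pos 3: AUG -> R; peptide=R
pos 6: UAU -> P; peptide=RP
pos 9: GGG -> Y; peptide=RPY
pos 12: ACG -> S; peptide=RPYS
pos 15: AUC -> E; peptide=RPYSE
pos 18: ACA -> A; peptide=RPYSEA
pos 21: ACA -> A; peptide=RPYSEAA
pos 24: UCA -> L; peptide=RPYSEAAL
pos 27: AUG -> R; peptide=RPYSEAALR
pos 30: UAG -> STOP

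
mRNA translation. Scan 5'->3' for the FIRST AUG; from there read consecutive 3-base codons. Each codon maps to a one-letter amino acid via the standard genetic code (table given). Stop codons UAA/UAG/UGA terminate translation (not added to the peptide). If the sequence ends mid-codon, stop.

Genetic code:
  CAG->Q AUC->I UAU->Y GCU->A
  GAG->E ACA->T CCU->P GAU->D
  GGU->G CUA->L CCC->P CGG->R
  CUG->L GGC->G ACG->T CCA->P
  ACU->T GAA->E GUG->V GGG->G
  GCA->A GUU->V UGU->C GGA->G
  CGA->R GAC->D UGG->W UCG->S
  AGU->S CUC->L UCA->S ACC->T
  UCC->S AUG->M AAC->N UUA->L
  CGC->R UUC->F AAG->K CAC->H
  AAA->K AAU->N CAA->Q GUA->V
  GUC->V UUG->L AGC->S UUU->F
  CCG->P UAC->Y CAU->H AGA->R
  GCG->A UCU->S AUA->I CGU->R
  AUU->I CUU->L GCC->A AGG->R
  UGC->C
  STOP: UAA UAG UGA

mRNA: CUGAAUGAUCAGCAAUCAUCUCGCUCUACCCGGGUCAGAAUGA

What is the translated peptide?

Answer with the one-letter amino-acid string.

Answer: MISNHLALPGSE

Derivation:
start AUG at pos 4
pos 4: AUG -> M; peptide=M
pos 7: AUC -> I; peptide=MI
pos 10: AGC -> S; peptide=MIS
pos 13: AAU -> N; peptide=MISN
pos 16: CAU -> H; peptide=MISNH
pos 19: CUC -> L; peptide=MISNHL
pos 22: GCU -> A; peptide=MISNHLA
pos 25: CUA -> L; peptide=MISNHLAL
pos 28: CCC -> P; peptide=MISNHLALP
pos 31: GGG -> G; peptide=MISNHLALPG
pos 34: UCA -> S; peptide=MISNHLALPGS
pos 37: GAA -> E; peptide=MISNHLALPGSE
pos 40: UGA -> STOP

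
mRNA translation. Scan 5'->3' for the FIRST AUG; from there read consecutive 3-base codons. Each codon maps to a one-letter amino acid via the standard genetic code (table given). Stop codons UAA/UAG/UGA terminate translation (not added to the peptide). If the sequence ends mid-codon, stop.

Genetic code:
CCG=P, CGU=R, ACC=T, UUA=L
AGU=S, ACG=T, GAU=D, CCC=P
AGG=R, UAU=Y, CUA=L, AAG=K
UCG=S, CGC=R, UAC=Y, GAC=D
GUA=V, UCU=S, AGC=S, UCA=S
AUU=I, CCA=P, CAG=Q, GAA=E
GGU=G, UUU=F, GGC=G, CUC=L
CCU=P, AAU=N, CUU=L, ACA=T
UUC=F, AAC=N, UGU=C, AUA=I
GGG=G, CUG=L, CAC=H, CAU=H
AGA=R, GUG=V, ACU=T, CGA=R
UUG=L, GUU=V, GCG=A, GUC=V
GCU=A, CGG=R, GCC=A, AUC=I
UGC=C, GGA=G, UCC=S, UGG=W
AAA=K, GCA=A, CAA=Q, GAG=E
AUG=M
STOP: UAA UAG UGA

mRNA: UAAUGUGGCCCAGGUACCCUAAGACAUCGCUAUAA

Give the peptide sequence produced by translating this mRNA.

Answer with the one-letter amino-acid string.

Answer: MWPRYPKTSL

Derivation:
start AUG at pos 2
pos 2: AUG -> M; peptide=M
pos 5: UGG -> W; peptide=MW
pos 8: CCC -> P; peptide=MWP
pos 11: AGG -> R; peptide=MWPR
pos 14: UAC -> Y; peptide=MWPRY
pos 17: CCU -> P; peptide=MWPRYP
pos 20: AAG -> K; peptide=MWPRYPK
pos 23: ACA -> T; peptide=MWPRYPKT
pos 26: UCG -> S; peptide=MWPRYPKTS
pos 29: CUA -> L; peptide=MWPRYPKTSL
pos 32: UAA -> STOP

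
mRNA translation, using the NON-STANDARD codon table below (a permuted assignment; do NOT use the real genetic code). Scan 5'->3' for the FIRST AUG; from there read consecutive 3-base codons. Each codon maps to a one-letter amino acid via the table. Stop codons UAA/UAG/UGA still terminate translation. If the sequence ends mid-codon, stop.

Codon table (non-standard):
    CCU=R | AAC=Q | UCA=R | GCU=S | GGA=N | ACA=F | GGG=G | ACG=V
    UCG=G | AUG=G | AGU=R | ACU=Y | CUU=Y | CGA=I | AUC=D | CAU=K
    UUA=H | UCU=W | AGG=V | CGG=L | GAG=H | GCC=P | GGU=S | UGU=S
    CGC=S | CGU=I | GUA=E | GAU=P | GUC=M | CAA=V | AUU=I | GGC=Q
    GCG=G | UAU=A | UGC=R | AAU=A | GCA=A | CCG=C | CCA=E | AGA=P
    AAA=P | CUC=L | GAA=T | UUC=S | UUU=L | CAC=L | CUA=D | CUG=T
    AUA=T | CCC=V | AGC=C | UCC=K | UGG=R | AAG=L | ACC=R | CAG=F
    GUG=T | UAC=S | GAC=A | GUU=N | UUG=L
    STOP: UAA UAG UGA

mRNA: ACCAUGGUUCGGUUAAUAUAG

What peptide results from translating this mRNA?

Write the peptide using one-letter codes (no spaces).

Answer: GNLHT

Derivation:
start AUG at pos 3
pos 3: AUG -> G; peptide=G
pos 6: GUU -> N; peptide=GN
pos 9: CGG -> L; peptide=GNL
pos 12: UUA -> H; peptide=GNLH
pos 15: AUA -> T; peptide=GNLHT
pos 18: UAG -> STOP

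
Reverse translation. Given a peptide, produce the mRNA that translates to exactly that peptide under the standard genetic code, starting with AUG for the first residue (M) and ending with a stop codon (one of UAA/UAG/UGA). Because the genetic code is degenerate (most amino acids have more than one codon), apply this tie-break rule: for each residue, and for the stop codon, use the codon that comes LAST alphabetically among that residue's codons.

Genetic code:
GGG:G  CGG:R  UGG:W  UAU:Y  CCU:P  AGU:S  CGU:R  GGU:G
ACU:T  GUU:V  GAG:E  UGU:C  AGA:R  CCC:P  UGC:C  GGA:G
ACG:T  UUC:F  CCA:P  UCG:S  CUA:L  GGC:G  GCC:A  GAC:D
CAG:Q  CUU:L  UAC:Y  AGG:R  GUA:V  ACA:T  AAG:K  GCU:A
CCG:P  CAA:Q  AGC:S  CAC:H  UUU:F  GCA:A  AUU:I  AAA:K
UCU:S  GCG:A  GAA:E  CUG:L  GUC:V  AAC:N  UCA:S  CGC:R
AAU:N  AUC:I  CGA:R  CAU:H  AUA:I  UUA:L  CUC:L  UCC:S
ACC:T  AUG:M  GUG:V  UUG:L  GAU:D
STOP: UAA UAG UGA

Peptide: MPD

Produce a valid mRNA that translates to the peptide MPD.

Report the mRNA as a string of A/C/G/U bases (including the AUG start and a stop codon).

residue 1: M -> AUG (start codon)
residue 2: P codons sorted = CCA,CCC,CCG,CCU -> pick last = CCU
residue 3: D codons sorted = GAC,GAU -> pick last = GAU
terminator: stop codons sorted = UAA,UAG,UGA -> pick last = UGA

Answer: mRNA: AUGCCUGAUUGA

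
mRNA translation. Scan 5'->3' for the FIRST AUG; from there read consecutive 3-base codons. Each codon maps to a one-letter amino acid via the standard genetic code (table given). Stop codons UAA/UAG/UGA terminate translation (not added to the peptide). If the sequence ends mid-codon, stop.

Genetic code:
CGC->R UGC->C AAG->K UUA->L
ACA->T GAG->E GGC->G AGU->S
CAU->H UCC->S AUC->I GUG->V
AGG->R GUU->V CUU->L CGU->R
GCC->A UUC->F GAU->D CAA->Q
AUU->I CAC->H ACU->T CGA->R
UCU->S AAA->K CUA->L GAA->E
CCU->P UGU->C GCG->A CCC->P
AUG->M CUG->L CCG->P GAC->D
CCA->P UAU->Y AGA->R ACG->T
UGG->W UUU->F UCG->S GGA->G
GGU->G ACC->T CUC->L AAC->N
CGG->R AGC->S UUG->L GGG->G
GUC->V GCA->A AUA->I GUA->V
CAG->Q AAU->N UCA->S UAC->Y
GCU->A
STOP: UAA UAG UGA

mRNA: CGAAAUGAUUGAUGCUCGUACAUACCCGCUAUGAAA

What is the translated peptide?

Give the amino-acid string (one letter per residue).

Answer: MIDARTYPL

Derivation:
start AUG at pos 4
pos 4: AUG -> M; peptide=M
pos 7: AUU -> I; peptide=MI
pos 10: GAU -> D; peptide=MID
pos 13: GCU -> A; peptide=MIDA
pos 16: CGU -> R; peptide=MIDAR
pos 19: ACA -> T; peptide=MIDART
pos 22: UAC -> Y; peptide=MIDARTY
pos 25: CCG -> P; peptide=MIDARTYP
pos 28: CUA -> L; peptide=MIDARTYPL
pos 31: UGA -> STOP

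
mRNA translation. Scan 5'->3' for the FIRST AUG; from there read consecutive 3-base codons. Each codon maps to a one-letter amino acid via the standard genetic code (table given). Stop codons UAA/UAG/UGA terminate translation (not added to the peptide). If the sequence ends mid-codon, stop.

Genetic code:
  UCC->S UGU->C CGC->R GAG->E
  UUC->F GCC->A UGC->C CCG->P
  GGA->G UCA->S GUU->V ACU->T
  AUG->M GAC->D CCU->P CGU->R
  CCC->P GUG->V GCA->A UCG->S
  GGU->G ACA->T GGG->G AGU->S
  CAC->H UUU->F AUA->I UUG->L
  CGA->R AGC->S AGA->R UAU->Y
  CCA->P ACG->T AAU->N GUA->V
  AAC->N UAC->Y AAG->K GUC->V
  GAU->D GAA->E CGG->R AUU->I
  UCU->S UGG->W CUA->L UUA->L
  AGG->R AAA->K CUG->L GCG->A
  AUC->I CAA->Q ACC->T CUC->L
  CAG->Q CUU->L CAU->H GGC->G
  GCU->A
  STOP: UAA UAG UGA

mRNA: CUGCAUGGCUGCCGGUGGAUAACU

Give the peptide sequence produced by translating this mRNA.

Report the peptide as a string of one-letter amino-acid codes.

start AUG at pos 4
pos 4: AUG -> M; peptide=M
pos 7: GCU -> A; peptide=MA
pos 10: GCC -> A; peptide=MAA
pos 13: GGU -> G; peptide=MAAG
pos 16: GGA -> G; peptide=MAAGG
pos 19: UAA -> STOP

Answer: MAAGG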